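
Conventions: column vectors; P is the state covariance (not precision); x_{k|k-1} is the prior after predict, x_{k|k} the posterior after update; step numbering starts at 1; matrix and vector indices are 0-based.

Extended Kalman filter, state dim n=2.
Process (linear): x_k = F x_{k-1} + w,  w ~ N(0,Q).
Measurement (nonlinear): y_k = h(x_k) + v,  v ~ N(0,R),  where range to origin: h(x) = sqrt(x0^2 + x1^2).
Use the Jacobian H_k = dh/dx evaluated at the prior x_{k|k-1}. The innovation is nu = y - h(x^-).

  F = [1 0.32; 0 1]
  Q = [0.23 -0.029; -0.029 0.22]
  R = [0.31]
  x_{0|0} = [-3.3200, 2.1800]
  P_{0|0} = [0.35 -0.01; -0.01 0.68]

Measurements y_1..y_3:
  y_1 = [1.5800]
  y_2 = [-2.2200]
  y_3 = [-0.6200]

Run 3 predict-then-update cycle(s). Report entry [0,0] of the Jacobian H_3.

H_jac[0,0] = 0.9704

step 1: x^-=[-2.6224, 2.1800]  P^-=[0.6432 0.1786; 0.1786 0.9000]  H_jac=[-0.7690 0.6393]  S=[0.8826]  K=[-0.4311; 0.4963]  nu=[-1.8302]  x^+=[-1.8334, 1.2717]  P^+=[0.4792 0.3674; 0.3674 0.6826]
step 2: x^-=[-1.4265, 1.2717]  P^-=[1.0143 0.5569; 0.5569 0.9026]  H_jac=[-0.7464 0.6655]  S=[0.7216]  K=[-0.5356; 0.2564]  nu=[-4.1310]  x^+=[0.7862, 0.2126]  P^+=[0.8072 0.6560; 0.6560 0.8552]
step 3: x^-=[0.8542, 0.2126]  P^-=[1.5446 0.9006; 0.9006 1.0752]  H_jac=[0.9704 0.2415]  S=[2.2494]  K=[0.7631; 0.5040]  nu=[-1.5003]  x^+=[-0.2906, -0.5435]  P^+=[0.2349 0.0356; 0.0356 0.5039]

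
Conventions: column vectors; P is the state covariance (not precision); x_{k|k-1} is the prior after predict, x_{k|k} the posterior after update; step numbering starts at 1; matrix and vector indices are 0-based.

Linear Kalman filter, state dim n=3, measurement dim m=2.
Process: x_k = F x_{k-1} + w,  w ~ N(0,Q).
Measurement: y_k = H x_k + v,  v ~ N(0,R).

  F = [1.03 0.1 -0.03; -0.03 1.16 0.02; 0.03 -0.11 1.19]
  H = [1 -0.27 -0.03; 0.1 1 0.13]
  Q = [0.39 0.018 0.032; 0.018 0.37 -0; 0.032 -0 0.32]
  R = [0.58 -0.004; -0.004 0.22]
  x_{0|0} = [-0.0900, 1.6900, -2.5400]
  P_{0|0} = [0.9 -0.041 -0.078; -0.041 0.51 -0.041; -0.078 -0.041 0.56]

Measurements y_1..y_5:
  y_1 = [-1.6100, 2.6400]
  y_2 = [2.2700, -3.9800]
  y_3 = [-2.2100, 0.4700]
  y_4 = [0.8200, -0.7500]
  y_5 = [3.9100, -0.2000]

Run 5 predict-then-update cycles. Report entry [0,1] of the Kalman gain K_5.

step 1: x^-=[0.1525, 1.9123, -3.2112]  P^-=[1.3470 -0.0002 -0.0618; -0.0002 1.0583 -0.1079; -0.0618 -0.1079 1.1254]  S=[2.0073 -0.1604; -0.1604 1.2811]  K=[0.6868 0.1847; -0.0764 0.8056; -0.0314 0.0212]  nu=[-1.3425, 1.1299]  x^+=[-0.5608, 2.9251, -3.1450]  P^+=[0.3972 0.0011 -0.0221; 0.0011 0.1955 -0.1389; -0.0221 -0.1389 1.1227]
step 2: x^-=[-0.1908, 3.3471, -4.0812]  P^-=[0.8168 0.0331 -0.0422; 0.0331 0.6274 -0.1892; -0.0422 -0.1892 1.9473]  S=[1.4259 -0.0602; -0.0602 0.8447]  K=[0.5746 0.1703; -0.0615 0.7131; -0.0318 0.0684]  nu=[3.2420, -6.7775]  x^+=[0.5183, -1.6852, -4.6479]  P^+=[0.3332 0.0049 -0.0239; 0.0049 0.1872 -0.2349; -0.0239 -0.2349 1.9417]
step 3: x^-=[0.5047, -2.0633, -5.3301]  P^-=[0.7510 0.0413 -0.0876; 0.0413 0.6117 -0.3006; -0.0876 -0.3006 3.1319]  S=[1.3565 -0.0576; -0.0576 0.8200]  K=[0.5545 0.1671; -0.0549 0.6995; -0.0692 0.1144]  nu=[-3.4317, 3.1758]  x^+=[-0.8675, 0.3467, -4.7295]  P^+=[0.3218 0.0086 -0.0483; 0.0086 0.2019 -0.3745; -0.0483 -0.3745 3.1138]
step 4: x^-=[-0.7169, 0.3336, -5.6923]  P^-=[0.7432 0.0511 -0.1773; 0.0511 0.6253 -0.4661; -0.1773 -0.4661 4.8267]  S=[1.3486 -0.0598; -0.0598 0.8188]  K=[0.5521 0.1654; -0.0462 0.6926; -0.1382 0.1653]  nu=[1.4562, -0.2719]  x^+=[0.0421, 0.0780, -5.9385]  P^+=[0.3206 0.0142 -0.0927; 0.0142 0.2258 -0.5747; -0.0927 -0.5747 4.7758]
step 5: x^-=[0.2293, -0.0296, -7.0741]  P^-=[0.7488 0.0652 -0.3165; 0.0652 0.6486 -0.7036; -0.3165 -0.7036 7.2298]  S=[1.3550 -0.0634; -0.0634 0.8201]  K=[0.5543 0.1635; -0.0335 0.6847; -0.2426 0.2307]  nu=[3.4604, 0.7263]  x^+=[2.2662, 0.3517, -7.7461]  P^+=[0.3221 0.0223 -0.1596; 0.0223 0.2597 -0.8552; -0.1596 -0.8552 7.0992]

K[0,1] = 0.1635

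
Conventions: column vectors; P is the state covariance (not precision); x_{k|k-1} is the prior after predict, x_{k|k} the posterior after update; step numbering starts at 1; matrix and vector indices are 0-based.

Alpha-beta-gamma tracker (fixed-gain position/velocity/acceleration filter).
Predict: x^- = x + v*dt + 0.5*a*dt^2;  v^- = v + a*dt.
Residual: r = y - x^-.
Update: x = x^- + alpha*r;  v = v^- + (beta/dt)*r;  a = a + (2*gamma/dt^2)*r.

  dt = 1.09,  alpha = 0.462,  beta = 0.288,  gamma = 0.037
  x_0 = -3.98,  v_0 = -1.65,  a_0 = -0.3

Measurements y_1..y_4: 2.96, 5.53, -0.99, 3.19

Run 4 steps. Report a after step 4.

a_post = 0.2487

step 1: x_pred=-5.9567  r=8.9167  x^+=-1.8372  v^+=0.3790  a^+=0.2554
step 2: x_pred=-1.2724  r=6.8024  x^+=1.8703  v^+=2.4547  a^+=0.6791
step 3: x_pred=4.9493  r=-5.9393  x^+=2.2053  v^+=1.6256  a^+=0.3091
step 4: x_pred=4.1608  r=-0.9708  x^+=3.7123  v^+=1.7060  a^+=0.2487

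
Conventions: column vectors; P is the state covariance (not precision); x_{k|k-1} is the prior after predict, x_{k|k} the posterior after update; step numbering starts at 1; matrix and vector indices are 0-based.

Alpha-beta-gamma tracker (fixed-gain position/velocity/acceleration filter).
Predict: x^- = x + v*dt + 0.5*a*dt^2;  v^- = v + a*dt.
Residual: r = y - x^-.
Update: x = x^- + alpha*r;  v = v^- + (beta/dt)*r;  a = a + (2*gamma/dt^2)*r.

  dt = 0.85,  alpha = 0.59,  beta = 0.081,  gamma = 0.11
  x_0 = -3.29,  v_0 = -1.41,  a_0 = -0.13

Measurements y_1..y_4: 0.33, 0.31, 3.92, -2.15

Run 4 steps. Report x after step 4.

step 1: x_pred=-4.5355  r=4.8655  x^+=-1.6648  v^+=-1.0569  a^+=1.3515
step 2: x_pred=-2.0749  r=2.3849  x^+=-0.6678  v^+=0.3192  a^+=2.0777
step 3: x_pred=0.3541  r=3.5659  x^+=2.4580  v^+=2.4251  a^+=3.1635
step 4: x_pred=5.6621  r=-7.8121  x^+=1.0530  v^+=4.3697  a^+=0.7848

x_post = 1.0530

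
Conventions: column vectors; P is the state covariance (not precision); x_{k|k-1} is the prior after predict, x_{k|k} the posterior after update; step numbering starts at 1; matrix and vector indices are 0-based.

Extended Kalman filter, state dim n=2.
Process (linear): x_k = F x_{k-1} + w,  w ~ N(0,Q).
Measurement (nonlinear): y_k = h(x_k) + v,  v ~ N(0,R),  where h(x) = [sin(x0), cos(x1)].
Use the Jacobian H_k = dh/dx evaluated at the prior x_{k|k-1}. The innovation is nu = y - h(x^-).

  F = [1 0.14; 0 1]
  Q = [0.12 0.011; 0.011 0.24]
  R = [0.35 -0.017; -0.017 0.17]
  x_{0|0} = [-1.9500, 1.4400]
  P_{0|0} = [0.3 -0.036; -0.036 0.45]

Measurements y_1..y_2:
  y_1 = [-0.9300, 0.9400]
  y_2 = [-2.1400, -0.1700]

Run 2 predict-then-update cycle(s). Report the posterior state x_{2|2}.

step 1: x^-=[-1.7484, 1.4400]  P^-=[0.4187 0.0380; 0.0380 0.6900]  H_jac=[-0.1767 0.0000; 0.0000 -0.9915]  S=[0.3631 -0.0103; -0.0103 0.8483]  K=[-0.2051 -0.0469; -0.0415 -0.8070]  nu=[0.0543, 0.8096]  x^+=[-1.7975, 0.7844]  P^+=[0.4018 0.0045; 0.0045 0.1377]
step 2: x^-=[-1.6877, 0.7844]  P^-=[0.5258 0.0348; 0.0348 0.3777]  H_jac=[-0.1166 0.0000; 0.0000 -0.7064]  S=[0.3572 -0.0141; -0.0141 0.3585]  K=[-0.1747 -0.0755; -0.0409 -0.7459]  nu=[-1.1468, -0.8778]  x^+=[-1.4211, 1.4860]  P^+=[0.5132 0.0140; 0.0140 0.1785]

x_post = [-1.4211, 1.4860]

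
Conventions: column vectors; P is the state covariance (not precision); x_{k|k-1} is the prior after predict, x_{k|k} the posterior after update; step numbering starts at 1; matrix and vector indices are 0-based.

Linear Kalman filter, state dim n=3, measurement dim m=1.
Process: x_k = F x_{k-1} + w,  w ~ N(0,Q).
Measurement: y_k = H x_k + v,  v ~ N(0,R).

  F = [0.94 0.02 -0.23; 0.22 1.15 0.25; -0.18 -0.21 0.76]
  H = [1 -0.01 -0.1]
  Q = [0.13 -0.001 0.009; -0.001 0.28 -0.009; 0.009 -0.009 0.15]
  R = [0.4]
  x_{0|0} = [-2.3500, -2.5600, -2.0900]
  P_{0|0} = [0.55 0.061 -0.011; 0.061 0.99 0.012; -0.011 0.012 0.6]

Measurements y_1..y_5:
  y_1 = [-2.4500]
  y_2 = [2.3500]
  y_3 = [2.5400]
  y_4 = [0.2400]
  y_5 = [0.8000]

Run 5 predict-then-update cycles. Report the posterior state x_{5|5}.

step 1: x^-=[-1.7795, -3.9835, -0.6278]  P^-=[0.6551 0.1621 -0.2129; 0.1621 1.6900 -0.1628; -0.2129 -0.1628 0.5618]  S=[1.0999]  K=[0.6135; 0.1468; -0.2432]  nu=[-0.7731]  x^+=[-2.2538, -4.0970, -0.4398]  P^+=[0.2411 0.0630 -0.0488; 0.0630 1.6662 -0.1235; -0.0488 -0.1235 0.4968]
step 2: x^-=[-2.0993, -5.3173, 0.9318]  P^-=[0.3946 0.1501 -0.1831; 0.1501 2.4818 -0.4500; -0.1831 -0.4500 0.5758]  S=[0.8333]  K=[0.4937; 0.2043; -0.2834]  nu=[4.4893]  x^+=[0.1171, -4.4001, -0.3403]  P^+=[0.1915 0.0660 -0.0665; 0.0660 2.4470 -0.4017; -0.0665 -0.4017 0.5089]
step 3: x^-=[0.1004, -5.1194, 0.6443]  P^-=[0.3620 0.2293 -0.2117; 0.2293 3.3524 -0.8657; -0.2117 -0.8657 0.7095]  S=[0.8055]  K=[0.4729; 0.3505; -0.3401]  nu=[2.4529]  x^+=[1.2603, -4.2596, -0.1899]  P^+=[0.1819 0.0958 -0.0821; 0.0958 3.2534 -0.7697; -0.0821 -0.7697 0.6163]
step 4: x^-=[1.1432, -4.6688, 0.5233]  P^-=[0.3708 0.3646 -0.2734; 0.3646 4.2268 -1.3514; -0.2734 -1.3514 0.9307]  S=[0.8252]  K=[0.4781; 0.5543; -0.4277]  nu=[-0.8975]  x^+=[0.7141, -5.1663, 0.9072]  P^+=[0.1822 0.1459 -0.1046; 0.1459 3.9733 -1.1558; -0.1046 -1.1558 0.7798]
step 5: x^-=[0.3593, -5.5573, 1.6458]  P^-=[0.3952 0.5222 -0.3566; 0.5222 4.9900 -1.8268; -0.3566 -1.8268 1.1901]  S=[0.8648]  K=[0.4922; 0.7573; -0.5289]  nu=[0.5497]  x^+=[0.6298, -5.1410, 1.3551]  P^+=[0.1857 0.1998 -0.1315; 0.1998 4.4939 -1.4804; -0.1315 -1.4804 0.9482]

x_post = [0.6298, -5.1410, 1.3551]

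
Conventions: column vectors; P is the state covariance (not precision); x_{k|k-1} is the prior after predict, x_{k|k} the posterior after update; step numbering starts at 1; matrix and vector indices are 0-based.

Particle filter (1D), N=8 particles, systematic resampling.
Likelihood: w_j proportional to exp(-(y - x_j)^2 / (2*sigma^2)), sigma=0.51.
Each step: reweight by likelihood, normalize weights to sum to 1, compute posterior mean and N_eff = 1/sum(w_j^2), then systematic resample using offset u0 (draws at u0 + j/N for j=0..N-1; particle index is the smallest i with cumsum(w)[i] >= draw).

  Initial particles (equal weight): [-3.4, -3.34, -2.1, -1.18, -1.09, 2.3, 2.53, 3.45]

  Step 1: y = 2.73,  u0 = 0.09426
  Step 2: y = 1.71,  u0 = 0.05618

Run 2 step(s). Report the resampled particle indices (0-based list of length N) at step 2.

resampled_idx = [0, 0, 1, 1, 2, 3, 4, 5]

step 1: w=[0.0000, 0.0000, 0.0000, 0.0000, 0.0000, 0.3511, 0.4639, 0.1849]  mean=2.6194  Neff=2.6830  idx=[5, 5, 5, 6, 6, 6, 7, 7]
step 2: w=[0.2165, 0.2165, 0.2165, 0.1160, 0.1160, 0.1160, 0.0013, 0.0013]  mean=2.3830  Neff=5.5261  idx=[0, 0, 1, 1, 2, 3, 4, 5]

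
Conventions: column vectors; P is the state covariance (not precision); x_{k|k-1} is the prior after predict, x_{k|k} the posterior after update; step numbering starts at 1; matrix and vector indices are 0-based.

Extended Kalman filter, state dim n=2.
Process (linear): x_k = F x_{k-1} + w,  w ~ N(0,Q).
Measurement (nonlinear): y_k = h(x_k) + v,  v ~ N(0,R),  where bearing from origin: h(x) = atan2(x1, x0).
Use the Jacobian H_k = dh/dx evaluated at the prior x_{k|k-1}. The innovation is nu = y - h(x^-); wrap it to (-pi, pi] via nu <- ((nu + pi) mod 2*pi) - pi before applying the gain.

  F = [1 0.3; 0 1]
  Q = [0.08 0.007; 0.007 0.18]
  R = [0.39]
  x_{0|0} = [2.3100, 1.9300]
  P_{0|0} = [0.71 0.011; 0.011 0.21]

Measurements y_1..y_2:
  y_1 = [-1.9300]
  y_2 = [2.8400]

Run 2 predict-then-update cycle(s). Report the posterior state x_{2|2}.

x_post = [3.8076, 2.0848]

step 1: x^-=[2.8890, 1.9300]  P^-=[0.8155 0.0810; 0.0810 0.3900]  H_jac=[-0.1599 0.2393]  S=[0.4270]  K=[-0.2600; 0.1883]  nu=[-2.5190]  x^+=[3.5438, 1.4558]  P^+=[0.7866 0.1019; 0.1019 0.3749]
step 2: x^-=[3.9806, 1.4558]  P^-=[0.9615 0.2214; 0.2214 0.5549]  H_jac=[-0.0810 0.2216]  S=[0.4156]  K=[-0.0695; 0.2527]  nu=[2.4894]  x^+=[3.8076, 2.0848]  P^+=[0.9595 0.2287; 0.2287 0.5283]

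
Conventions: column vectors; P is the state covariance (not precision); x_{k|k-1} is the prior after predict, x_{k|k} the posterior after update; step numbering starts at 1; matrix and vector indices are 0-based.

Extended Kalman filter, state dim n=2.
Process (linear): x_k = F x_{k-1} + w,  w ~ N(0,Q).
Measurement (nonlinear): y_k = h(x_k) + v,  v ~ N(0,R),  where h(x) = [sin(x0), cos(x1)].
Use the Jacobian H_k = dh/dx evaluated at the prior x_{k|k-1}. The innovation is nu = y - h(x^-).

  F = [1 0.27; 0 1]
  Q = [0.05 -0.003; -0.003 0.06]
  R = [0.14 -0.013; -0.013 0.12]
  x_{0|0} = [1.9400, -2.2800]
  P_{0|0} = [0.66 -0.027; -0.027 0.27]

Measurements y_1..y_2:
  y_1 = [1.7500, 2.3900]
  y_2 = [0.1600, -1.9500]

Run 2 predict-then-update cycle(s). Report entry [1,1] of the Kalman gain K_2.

step 1: x^-=[1.3244, -2.2800]  P^-=[0.7151 0.0429; 0.0429 0.3300]  H_jac=[0.2439 0.0000; 0.0000 0.7589]  S=[0.1825 -0.0051; -0.0051 0.3100]  K=[0.9589 0.1206; 0.0797 0.8090]  nu=[0.7802, 3.0412]  x^+=[2.4394, 0.2426]  P^+=[0.5439 0.0027; 0.0027 0.1266]
step 2: x^-=[2.5049, 0.2426]  P^-=[0.6046 0.0338; 0.0338 0.1866]  H_jac=[-0.8041 0.0000; 0.0000 -0.2403]  S=[0.5309 -0.0065; -0.0065 0.1308]  K=[-0.9170 -0.1075; -0.0554 -0.3455]  nu=[-0.4345, -2.9207]  x^+=[3.2173, 1.2758]  P^+=[0.1579 0.0041; 0.0041 0.1696]

K[1,1] = -0.3455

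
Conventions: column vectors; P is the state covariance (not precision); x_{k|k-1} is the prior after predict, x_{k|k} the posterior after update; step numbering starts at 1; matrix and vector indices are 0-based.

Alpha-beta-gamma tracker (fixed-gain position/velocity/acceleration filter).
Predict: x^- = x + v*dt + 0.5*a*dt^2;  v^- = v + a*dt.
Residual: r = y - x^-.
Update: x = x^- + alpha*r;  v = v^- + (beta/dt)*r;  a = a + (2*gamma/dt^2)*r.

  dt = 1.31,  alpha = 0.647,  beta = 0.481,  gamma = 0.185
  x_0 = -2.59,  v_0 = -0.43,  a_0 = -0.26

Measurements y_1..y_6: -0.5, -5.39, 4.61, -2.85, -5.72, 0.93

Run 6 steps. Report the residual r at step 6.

resid = 7.6646

step 1: x_pred=-3.3764  r=2.8764  x^+=-1.5154  v^+=0.2855  a^+=0.3602
step 2: x_pred=-0.8323  r=-4.5577  x^+=-3.7811  v^+=-0.9161  a^+=-0.6225
step 3: x_pred=-5.5154  r=10.1254  x^+=1.0357  v^+=1.9862  a^+=1.5606
step 4: x_pred=4.9767  r=-7.8267  x^+=-0.0872  v^+=1.1568  a^+=-0.1269
step 5: x_pred=1.3193  r=-7.0393  x^+=-3.2351  v^+=-1.5941  a^+=-1.6446
step 6: x_pred=-6.7346  r=7.6646  x^+=-1.7756  v^+=-0.9343  a^+=0.0079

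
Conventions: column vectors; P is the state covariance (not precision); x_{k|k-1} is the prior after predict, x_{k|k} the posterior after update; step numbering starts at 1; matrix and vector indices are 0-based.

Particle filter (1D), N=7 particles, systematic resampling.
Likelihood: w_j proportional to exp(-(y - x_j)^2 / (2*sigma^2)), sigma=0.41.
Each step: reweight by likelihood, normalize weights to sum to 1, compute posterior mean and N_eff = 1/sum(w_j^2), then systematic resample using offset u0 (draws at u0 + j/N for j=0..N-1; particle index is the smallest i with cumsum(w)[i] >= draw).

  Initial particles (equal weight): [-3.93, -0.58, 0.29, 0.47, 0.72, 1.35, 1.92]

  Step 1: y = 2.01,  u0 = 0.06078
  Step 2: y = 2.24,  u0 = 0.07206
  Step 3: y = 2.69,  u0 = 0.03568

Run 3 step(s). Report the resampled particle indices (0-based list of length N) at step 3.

step 1: w=[0.0000, 0.0000, 0.0001, 0.0007, 0.0056, 0.2176, 0.7760]  mean=1.7880  Neff=1.5396  idx=[5, 5, 6, 6, 6, 6, 6]
step 2: w=[0.0245, 0.0245, 0.1902, 0.1902, 0.1902, 0.1902, 0.1902]  mean=1.8921  Neff=5.4911  idx=[2, 2, 3, 4, 5, 5, 6]
step 3: w=[0.1429, 0.1429, 0.1429, 0.1429, 0.1429, 0.1429, 0.1429]  mean=1.9200  Neff=7.0000  idx=[0, 1, 2, 3, 4, 5, 6]

resampled_idx = [0, 1, 2, 3, 4, 5, 6]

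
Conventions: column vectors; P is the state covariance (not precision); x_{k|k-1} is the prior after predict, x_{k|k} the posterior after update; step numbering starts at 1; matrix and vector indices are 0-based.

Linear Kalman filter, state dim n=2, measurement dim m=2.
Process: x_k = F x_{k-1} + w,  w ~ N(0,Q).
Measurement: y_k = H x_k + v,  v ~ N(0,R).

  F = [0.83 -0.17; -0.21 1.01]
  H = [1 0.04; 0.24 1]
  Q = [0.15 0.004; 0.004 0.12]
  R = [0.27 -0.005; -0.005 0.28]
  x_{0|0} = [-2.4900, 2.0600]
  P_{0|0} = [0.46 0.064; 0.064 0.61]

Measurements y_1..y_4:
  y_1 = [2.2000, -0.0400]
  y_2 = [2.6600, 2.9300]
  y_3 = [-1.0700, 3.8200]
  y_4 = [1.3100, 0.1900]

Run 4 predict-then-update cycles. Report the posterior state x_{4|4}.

x_post = [0.3550, 1.2981]

step 1: x^-=[-2.4169, 2.6035]  P^-=[0.4665 -0.1250; -0.1250 0.7354]  S=[0.7276 0.0102; 0.0102 0.9823]  K=[0.6345 -0.0198; -0.1414 0.7196]  nu=[4.5128, -2.0634]  x^+=[0.4873, 0.4805]  P^+=[0.1734 -0.0503; -0.0503 0.2143]
step 2: x^-=[0.3227, 0.3830]  P^-=[0.2899 -0.1070; -0.1070 0.3676]  S=[0.5519 -0.0288; -0.0288 0.6129]  K=[0.5155 -0.0369; -0.1385 0.5513]  nu=[2.3219, 2.4696]  x^+=[1.4287, 1.4229]  P^+=[0.1413 -0.0468; -0.0468 0.1663]
step 3: x^-=[0.9439, 1.1371]  P^-=[0.2653 -0.0901; -0.0901 0.3157]  S=[0.5286 -0.0196; -0.0196 0.5678]  K=[0.4940 -0.0294; -0.1274 0.5136]  nu=[-2.0594, 2.4564]  x^+=[-0.1457, 2.6611]  P^+=[0.1353 -0.0432; -0.0432 0.1548]
step 4: x^-=[-0.5733, 2.7183]  P^-=[0.2598 -0.0839; -0.0839 0.3022]  S=[0.5236 -0.0152; -0.0152 0.5569]  K=[0.4891 -0.0253; -0.1225 0.5031]  nu=[1.7746, -2.3907]  x^+=[0.3550, 1.2981]  P^+=[0.1338 -0.0416; -0.0416 0.1515]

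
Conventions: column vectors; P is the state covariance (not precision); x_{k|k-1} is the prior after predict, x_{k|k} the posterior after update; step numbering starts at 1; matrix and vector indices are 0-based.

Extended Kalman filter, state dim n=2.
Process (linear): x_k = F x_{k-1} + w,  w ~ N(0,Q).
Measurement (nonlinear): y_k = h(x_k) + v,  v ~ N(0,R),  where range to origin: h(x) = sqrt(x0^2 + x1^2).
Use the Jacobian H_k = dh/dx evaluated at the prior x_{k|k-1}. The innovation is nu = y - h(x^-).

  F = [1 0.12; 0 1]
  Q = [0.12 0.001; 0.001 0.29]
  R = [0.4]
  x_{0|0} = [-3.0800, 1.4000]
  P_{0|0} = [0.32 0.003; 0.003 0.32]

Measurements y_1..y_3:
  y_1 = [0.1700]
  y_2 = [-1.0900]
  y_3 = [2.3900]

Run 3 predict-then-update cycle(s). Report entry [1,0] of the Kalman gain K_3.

K[1,0] = 0.3895

step 1: x^-=[-2.9120, 1.4000]  P^-=[0.4453 0.0424; 0.0424 0.6100]  H_jac=[-0.9013 0.4333]  S=[0.8431]  K=[-0.4542; 0.2682]  nu=[-3.0611]  x^+=[-1.5216, 0.5791]  P^+=[0.2714 0.1451; 0.1451 0.5494]
step 2: x^-=[-1.4521, 0.5791]  P^-=[0.4341 0.2120; 0.2120 0.8394]  H_jac=[-0.9288 0.3705]  S=[0.7438]  K=[-0.4365; 0.1533]  nu=[-2.6533]  x^+=[-0.2939, 0.1724]  P^+=[0.2924 0.2618; 0.2618 0.8219]
step 3: x^-=[-0.2732, 0.1724]  P^-=[0.4871 0.3614; 0.3614 1.1119]  H_jac=[-0.8457 0.5337]  S=[0.7388]  K=[-0.2964; 0.3895]  nu=[2.0669]  x^+=[-0.8859, 0.9775]  P^+=[0.4221 0.4467; 0.4467 0.9998]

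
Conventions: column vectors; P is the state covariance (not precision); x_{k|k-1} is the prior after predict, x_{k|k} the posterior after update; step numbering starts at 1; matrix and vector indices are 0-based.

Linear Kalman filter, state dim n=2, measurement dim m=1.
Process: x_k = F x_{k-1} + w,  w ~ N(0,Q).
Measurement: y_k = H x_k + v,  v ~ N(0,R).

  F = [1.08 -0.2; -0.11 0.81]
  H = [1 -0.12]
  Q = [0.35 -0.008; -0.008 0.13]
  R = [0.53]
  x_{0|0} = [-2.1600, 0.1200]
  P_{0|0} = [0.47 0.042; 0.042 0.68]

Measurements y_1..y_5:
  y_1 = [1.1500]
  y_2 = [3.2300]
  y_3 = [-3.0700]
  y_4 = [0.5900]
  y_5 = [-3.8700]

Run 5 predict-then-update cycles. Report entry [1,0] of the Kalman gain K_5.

K[1,0] = -0.1384

step 1: x^-=[-2.3568, 0.3348]  P^-=[0.9073 -0.1363; -0.1363 0.5744]  S=[1.4783]  K=[0.6248; -0.1388]  nu=[3.5470]  x^+=[-0.1406, -0.1577]  P^+=[0.3302 -0.0081; -0.0081 0.5459]
step 2: x^-=[-0.1203, -0.1123]  P^-=[0.7604 -0.1429; -0.1429 0.4936]  S=[1.3319]  K=[0.5838; -0.1518]  nu=[3.3369]  x^+=[1.8279, -0.6187]  P^+=[0.3065 -0.0249; -0.0249 0.4629]
step 3: x^-=[2.0978, -0.7022]  P^-=[0.7367 -0.1417; -0.1417 0.4418]  S=[1.3071]  K=[0.5766; -0.1490]  nu=[-5.2521]  x^+=[-0.9307, 0.0803]  P^+=[0.3021 -0.0294; -0.0294 0.4128]
step 4: x^-=[-1.0212, 0.1674]  P^-=[0.7316 -0.1372; -0.1372 0.4098]  S=[1.3004]  K=[0.5752; -0.1433]  nu=[1.6313]  x^+=[-0.0828, -0.0663]  P^+=[0.3013 -0.0300; -0.0300 0.3831]
step 5: x^-=[-0.0762, -0.0446]  P^-=[0.7297 -0.1327; -0.1327 0.3903]  S=[1.2972]  K=[0.5748; -0.1384]  nu=[-3.7992]  x^+=[-2.2600, 0.4813]  P^+=[0.3011 -0.0295; -0.0295 0.3655]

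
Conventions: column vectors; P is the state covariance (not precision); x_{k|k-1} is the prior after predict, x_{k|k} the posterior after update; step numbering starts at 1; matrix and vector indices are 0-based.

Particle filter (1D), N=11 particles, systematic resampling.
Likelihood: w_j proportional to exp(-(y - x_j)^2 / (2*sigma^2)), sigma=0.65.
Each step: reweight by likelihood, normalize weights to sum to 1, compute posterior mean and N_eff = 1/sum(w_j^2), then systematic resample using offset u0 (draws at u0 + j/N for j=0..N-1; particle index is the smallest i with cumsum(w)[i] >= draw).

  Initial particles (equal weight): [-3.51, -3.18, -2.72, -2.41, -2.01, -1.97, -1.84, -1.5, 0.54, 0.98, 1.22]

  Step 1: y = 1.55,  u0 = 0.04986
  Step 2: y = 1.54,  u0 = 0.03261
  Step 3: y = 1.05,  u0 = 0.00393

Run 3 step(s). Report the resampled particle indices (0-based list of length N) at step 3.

step 1: w=[0.0000, 0.0000, 0.0000, 0.0000, 0.0000, 0.0000, 0.0000, 0.0000, 0.1609, 0.3662, 0.4729]  mean=1.0227  Neff=2.6066  idx=[8, 8, 9, 9, 9, 9, 10, 10, 10, 10, 10]
step 2: w=[0.0393, 0.0393, 0.0884, 0.0884, 0.0884, 0.0884, 0.1135, 0.1135, 0.1135, 0.1135, 0.1135]  mean=1.0817  Neff=10.1180  idx=[0, 2, 3, 4, 5, 6, 7, 8, 8, 9, 10]
step 3: w=[0.0699, 0.0946, 0.0946, 0.0946, 0.0946, 0.0919, 0.0919, 0.0919, 0.0919, 0.0919, 0.0919]  mean=1.0816  Neff=10.9398  idx=[0, 1, 2, 3, 4, 5, 6, 7, 8, 9, 10]

resampled_idx = [0, 1, 2, 3, 4, 5, 6, 7, 8, 9, 10]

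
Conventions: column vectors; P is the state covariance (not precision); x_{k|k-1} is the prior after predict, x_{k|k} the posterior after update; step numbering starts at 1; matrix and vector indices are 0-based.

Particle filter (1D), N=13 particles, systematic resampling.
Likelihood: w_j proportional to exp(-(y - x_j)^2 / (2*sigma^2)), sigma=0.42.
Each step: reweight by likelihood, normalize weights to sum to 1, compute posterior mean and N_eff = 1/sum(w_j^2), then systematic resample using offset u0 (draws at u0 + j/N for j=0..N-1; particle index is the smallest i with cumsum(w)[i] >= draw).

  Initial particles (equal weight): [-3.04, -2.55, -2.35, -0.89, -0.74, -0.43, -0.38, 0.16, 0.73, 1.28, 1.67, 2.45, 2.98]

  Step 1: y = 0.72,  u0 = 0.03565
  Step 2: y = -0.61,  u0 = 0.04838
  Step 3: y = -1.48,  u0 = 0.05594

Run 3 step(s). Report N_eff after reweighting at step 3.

step 1: w=[0.0000, 0.0000, 0.0000, 0.0003, 0.0012, 0.0120, 0.0165, 0.2099, 0.5104, 0.2099, 0.0395, 0.0001, 0.0000]  mean=0.7285  Neff=2.8519  idx=[7, 7, 7, 8, 8, 8, 8, 8, 8, 8, 9, 9, 9]
step 2: w=[0.3094, 0.3094, 0.3094, 0.0102, 0.0102, 0.0102, 0.0102, 0.0102, 0.0102, 0.0102, 0.0001, 0.0001, 0.0001]  mean=0.2011  Neff=3.4734  idx=[0, 0, 0, 0, 1, 1, 1, 1, 2, 2, 2, 2, 7]
step 3: w=[0.0833, 0.0833, 0.0833, 0.0833, 0.0833, 0.0833, 0.0833, 0.0833, 0.0833, 0.0833, 0.0833, 0.0833, 0.0002]  mean=0.1601  Neff=12.0040  idx=[0, 1, 2, 3, 4, 5, 6, 7, 8, 8, 9, 10, 11]

N_eff = 12.0040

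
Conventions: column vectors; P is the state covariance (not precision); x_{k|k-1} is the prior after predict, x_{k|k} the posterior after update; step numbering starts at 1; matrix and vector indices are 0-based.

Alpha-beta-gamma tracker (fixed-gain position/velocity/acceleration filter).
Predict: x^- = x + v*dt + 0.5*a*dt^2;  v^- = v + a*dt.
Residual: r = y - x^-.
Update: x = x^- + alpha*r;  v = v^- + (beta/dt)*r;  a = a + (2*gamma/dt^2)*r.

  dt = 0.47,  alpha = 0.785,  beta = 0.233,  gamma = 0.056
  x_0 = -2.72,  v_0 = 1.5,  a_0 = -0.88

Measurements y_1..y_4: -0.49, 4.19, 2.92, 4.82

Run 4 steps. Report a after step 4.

step 1: x_pred=-2.1122  r=1.6222  x^+=-0.8388  v^+=1.8906  a^+=-0.0575
step 2: x_pred=0.0435  r=4.1465  x^+=3.2985  v^+=3.9192  a^+=2.0448
step 3: x_pred=5.3664  r=-2.4464  x^+=3.4460  v^+=3.6675  a^+=0.8045
step 4: x_pred=5.2585  r=-0.4385  x^+=4.9143  v^+=3.8282  a^+=0.5821

a_post = 0.5821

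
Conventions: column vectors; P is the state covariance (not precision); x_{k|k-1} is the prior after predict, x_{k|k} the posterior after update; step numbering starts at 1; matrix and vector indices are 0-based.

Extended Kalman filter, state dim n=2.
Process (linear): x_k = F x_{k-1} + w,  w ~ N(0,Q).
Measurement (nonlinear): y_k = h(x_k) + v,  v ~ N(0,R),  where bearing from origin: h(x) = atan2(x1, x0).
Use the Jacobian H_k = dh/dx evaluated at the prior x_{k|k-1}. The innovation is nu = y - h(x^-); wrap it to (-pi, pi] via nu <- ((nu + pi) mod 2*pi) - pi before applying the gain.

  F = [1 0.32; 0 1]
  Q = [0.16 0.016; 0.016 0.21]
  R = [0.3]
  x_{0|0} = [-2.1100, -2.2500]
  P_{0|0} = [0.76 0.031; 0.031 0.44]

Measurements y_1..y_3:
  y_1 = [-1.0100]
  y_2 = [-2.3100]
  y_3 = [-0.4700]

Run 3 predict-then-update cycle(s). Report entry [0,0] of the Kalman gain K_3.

K[0,0] = 0.2598

step 1: x^-=[-2.8300, -2.2500]  P^-=[0.9849 0.1878; 0.1878 0.6500]  H_jac=[0.1721 -0.2165]  S=[0.3457]  K=[0.3728; -0.3136]  nu=[1.4599]  x^+=[-2.2857, -2.7078]  P^+=[0.9368 0.2282; 0.2282 0.6160]
step 2: x^-=[-3.1522, -2.7078]  P^-=[1.3060 0.4413; 0.4413 0.8260]  H_jac=[0.1568 -0.1825]  S=[0.3344]  K=[0.3715; -0.2440]  nu=[0.1219]  x^+=[-3.1069, -2.7376]  P^+=[1.2598 0.4716; 0.4716 0.8061]
step 3: x^-=[-3.9830, -2.7376]  P^-=[1.8042 0.7456; 0.7456 1.0161]  H_jac=[0.1172 -0.1705]  S=[0.3245]  K=[0.2598; -0.2646]  nu=[2.0694]  x^+=[-3.4453, -3.2852]  P^+=[1.7823 0.7679; 0.7679 0.9934]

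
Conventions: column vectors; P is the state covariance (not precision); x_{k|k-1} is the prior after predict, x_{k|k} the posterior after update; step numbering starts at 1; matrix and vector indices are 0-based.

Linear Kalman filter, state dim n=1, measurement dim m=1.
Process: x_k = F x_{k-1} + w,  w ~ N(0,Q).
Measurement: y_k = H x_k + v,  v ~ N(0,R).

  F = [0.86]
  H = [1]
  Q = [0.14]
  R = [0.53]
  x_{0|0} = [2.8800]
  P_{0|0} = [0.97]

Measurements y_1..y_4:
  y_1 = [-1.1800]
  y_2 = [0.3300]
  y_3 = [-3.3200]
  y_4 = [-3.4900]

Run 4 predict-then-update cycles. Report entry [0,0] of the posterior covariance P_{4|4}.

P_post[0,0] = 0.1845

step 1: x^-=[2.4768]  P^-=[0.8574]  S=[1.3874]  K=[0.6180]  nu=[-3.6568]  x^+=[0.2169]  P^+=[0.3275]
step 2: x^-=[0.1866]  P^-=[0.3822]  S=[0.9122]  K=[0.4190]  nu=[0.1434]  x^+=[0.2467]  P^+=[0.2221]
step 3: x^-=[0.2121]  P^-=[0.3042]  S=[0.8342]  K=[0.3647]  nu=[-3.5321]  x^+=[-1.0760]  P^+=[0.1933]
step 4: x^-=[-0.9254]  P^-=[0.2830]  S=[0.8130]  K=[0.3481]  nu=[-2.5646]  x^+=[-1.8180]  P^+=[0.1845]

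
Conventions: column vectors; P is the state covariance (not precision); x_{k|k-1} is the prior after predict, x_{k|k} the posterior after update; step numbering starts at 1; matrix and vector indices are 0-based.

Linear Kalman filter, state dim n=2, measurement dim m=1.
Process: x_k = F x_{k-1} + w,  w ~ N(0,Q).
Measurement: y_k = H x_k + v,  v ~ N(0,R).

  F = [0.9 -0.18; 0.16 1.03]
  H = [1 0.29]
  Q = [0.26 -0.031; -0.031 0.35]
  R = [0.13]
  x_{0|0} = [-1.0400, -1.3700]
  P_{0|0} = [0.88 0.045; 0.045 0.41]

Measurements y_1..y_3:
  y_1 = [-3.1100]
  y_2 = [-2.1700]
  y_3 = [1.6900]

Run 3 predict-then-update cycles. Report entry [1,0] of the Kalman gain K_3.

K[1,0] = -0.1569

step 1: x^-=[-0.6894, -1.5775]  P^-=[0.9715 0.0601; 0.0601 0.8223]  S=[1.2055]  K=[0.8203; 0.2477]  nu=[-1.9631]  x^+=[-2.2998, -2.0637]  P^+=[0.1602 -0.1848; -0.1848 0.7484]
step 2: x^-=[-1.6984, -2.4936]  P^-=[0.4739 -0.3127; -0.3127 1.0871]  S=[0.5140]  K=[0.7456; 0.0050]  nu=[0.2515]  x^+=[-1.5108, -2.4924]  P^+=[0.1882 -0.3146; -0.3146 1.0871]
step 3: x^-=[-0.9111, -2.8089]  P^-=[0.5496 -0.4880; -0.4880 1.4044]  S=[0.5146]  K=[0.7929; -0.1569]  nu=[3.4157]  x^+=[1.7972, -3.3448]  P^+=[0.2260 -0.4240; -0.4240 1.3918]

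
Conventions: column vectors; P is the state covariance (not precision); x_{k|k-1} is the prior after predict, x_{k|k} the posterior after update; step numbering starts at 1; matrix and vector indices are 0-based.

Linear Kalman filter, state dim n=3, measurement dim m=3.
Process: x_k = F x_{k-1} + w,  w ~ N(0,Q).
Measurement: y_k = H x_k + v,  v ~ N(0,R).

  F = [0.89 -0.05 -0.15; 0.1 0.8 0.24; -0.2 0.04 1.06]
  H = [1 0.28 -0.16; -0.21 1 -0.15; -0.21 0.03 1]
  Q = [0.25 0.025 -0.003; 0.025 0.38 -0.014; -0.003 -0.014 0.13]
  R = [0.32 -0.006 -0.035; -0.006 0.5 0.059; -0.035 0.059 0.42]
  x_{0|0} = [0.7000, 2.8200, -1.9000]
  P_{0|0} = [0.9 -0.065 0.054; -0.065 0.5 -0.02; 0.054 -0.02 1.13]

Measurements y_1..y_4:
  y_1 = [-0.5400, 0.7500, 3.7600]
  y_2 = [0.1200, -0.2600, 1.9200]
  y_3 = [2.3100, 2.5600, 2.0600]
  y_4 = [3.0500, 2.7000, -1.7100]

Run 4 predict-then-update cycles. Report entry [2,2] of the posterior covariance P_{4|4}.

P_post[2,2] = 0.1899

step 1: x^-=[0.7670, 1.8700, -2.0412]  P^-=[0.9806 0.0118 -0.2931; 0.0118 0.7586 0.2676; -0.2931 0.2676 1.4129]  S=[1.4727 0.0256 -0.6903; 0.0256 1.2299 0.2292; -0.6903 0.2292 2.0158]  K=[0.7073 -0.1388 0.0106; 0.1800 0.5520 0.1417; 0.0553 -0.0474 0.7597]  nu=[-2.1572, -1.2651, 5.9062]  x^+=[-0.5207, 1.6201, 2.3867]  P^+=[0.2359 -0.0202 0.0217; -0.0202 0.2900 0.0728; 0.0217 0.0728 0.3167]
step 2: x^-=[-0.9024, 1.8169, 2.6989]  P^-=[0.4418 0.0034 -0.0801; 0.0034 0.6119 0.1380; -0.0801 0.1380 0.4931]  S=[0.8376 0.0690 -0.2464; 0.0690 1.0947 0.1738; -0.2464 0.1738 0.9750]  K=[0.5462 -0.1018 -0.0210; 0.1732 0.5107 0.1124; 0.0141 -0.0116 0.5329]  nu=[0.9455, -1.8615, -1.0229]  x^+=[-0.1750, 0.9150, 2.1888]  P^+=[0.1815 -0.0166 0.0047; -0.0166 0.2664 0.0598; 0.0047 0.0598 0.2218]
step 3: x^-=[-0.5299, 1.2398, 2.3917]  P^-=[0.4006 0.0038 -0.0708; 0.0038 0.5856 0.1015; -0.0708 0.1015 0.3903]  S=[0.7922 0.0746 -0.2221; 0.0746 1.0756 0.1485; -0.2221 0.1485 0.8643]  K=[0.5225 -0.0971 -0.0282; 0.1701 0.5049 0.0937; 0.0018 -0.0120 0.4748]  nu=[2.8754, 1.5677, -0.4802]  x^+=[0.8339, 2.4753, 2.1502]  P^+=[0.1736 -0.0167 0.0011; -0.0167 0.2612 0.0519; 0.0011 0.0519 0.1973]
step 4: x^-=[0.2959, 2.5797, 2.2115]  P^-=[0.3946 0.0044 -0.0686; 0.0044 0.5776 0.0882; -0.0686 0.0882 0.3633]  S=[0.7857 0.0759 -0.2179; 0.0759 1.0705 0.1383; -0.2179 0.1383 0.8352]  K=[0.5188 -0.0966 -0.0298; 0.1687 0.5032 0.0859; -0.0017 -0.0140 0.4572]  nu=[2.3856, 0.5142, -3.9367]  x^+=[1.6014, 2.9027, 0.4003]  P^+=[0.1724 -0.0169 0.0003; -0.0169 0.2594 0.0485; 0.0003 0.0485 0.1899]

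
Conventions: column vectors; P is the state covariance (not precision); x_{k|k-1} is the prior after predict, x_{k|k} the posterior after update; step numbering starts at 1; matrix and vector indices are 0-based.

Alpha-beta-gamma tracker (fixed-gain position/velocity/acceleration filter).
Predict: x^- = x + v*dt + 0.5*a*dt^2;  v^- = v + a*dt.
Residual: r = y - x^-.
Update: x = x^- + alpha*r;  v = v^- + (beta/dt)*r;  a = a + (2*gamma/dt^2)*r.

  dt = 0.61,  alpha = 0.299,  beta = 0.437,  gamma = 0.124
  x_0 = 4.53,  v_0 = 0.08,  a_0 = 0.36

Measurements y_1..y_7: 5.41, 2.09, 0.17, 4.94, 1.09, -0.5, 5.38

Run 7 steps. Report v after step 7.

v_post = 4.7340

step 1: x_pred=4.6458  r=0.7642  x^+=4.8743  v^+=0.8471  a^+=0.8693
step 2: x_pred=5.5527  r=-3.4627  x^+=4.5174  v^+=-1.1033  a^+=-1.4385
step 3: x_pred=3.5767  r=-3.4067  x^+=2.5581  v^+=-4.4214  a^+=-3.7091
step 4: x_pred=-0.8290  r=5.7690  x^+=0.8959  v^+=-2.5510  a^+=0.1359
step 5: x_pred=-0.6349  r=1.7249  x^+=-0.1192  v^+=-1.2324  a^+=1.2855
step 6: x_pred=-0.6318  r=0.1318  x^+=-0.5924  v^+=-0.3539  a^+=1.3733
step 7: x_pred=-0.5527  r=5.9327  x^+=1.2212  v^+=4.7340  a^+=5.3274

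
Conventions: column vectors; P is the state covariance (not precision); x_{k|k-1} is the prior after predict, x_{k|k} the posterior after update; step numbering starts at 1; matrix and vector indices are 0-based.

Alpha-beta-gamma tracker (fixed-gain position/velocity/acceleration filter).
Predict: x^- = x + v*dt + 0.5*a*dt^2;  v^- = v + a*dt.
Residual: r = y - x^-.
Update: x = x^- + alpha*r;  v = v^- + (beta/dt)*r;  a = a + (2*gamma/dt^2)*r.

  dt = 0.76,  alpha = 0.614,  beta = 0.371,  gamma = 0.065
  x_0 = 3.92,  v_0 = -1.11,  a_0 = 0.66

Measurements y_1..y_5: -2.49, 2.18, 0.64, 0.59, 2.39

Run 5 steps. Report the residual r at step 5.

resid = 1.2589

step 1: x_pred=3.2670  r=-5.7570  x^+=-0.2678  v^+=-3.4187  a^+=-0.6357
step 2: x_pred=-3.0496  r=5.2296  x^+=0.1614  v^+=-1.3490  a^+=0.5413
step 3: x_pred=-0.7075  r=1.3475  x^+=0.1198  v^+=-0.2798  a^+=0.8446
step 4: x_pred=0.1511  r=0.4389  x^+=0.4206  v^+=0.5763  a^+=0.9434
step 5: x_pred=1.1311  r=1.2589  x^+=1.9040  v^+=1.9079  a^+=1.2267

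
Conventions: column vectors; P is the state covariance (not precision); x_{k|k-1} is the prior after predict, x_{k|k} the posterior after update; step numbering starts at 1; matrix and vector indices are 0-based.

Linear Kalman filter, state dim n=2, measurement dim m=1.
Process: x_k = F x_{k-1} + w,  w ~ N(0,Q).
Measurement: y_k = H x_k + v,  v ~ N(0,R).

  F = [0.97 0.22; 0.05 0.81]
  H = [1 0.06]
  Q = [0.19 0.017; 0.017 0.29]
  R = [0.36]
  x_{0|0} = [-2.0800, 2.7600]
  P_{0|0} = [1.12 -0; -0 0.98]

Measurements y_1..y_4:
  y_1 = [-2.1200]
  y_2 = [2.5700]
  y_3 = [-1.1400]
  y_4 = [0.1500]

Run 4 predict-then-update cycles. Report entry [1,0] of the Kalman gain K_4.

step 1: x^-=[-1.4104, 2.1316]  P^-=[1.2912 0.2460; 0.2460 0.9358]  S=[1.6841]  K=[0.7755; 0.1794]  nu=[-0.8375]  x^+=[-2.0599, 1.9814]  P^+=[0.2785 0.0117; 0.0117 0.8816]
step 2: x^-=[-1.5622, 1.5019]  P^-=[0.4997 0.1969; 0.1969 0.8701]  S=[0.8864]  K=[0.5770; 0.2810]  nu=[4.0420]  x^+=[0.7702, 2.6379]  P^+=[0.2045 0.0532; 0.0532 0.8000]
step 3: x^-=[1.3274, 2.1752]  P^-=[0.4439 0.2118; 0.2118 0.8197]  S=[0.8322]  K=[0.5486; 0.3137]  nu=[-2.5979]  x^+=[-0.0978, 1.3603]  P^+=[0.1934 0.0686; 0.0686 0.7379]
step 4: x^-=[0.2044, 1.0970]  P^-=[0.4370 0.2126; 0.2126 0.7801]  S=[0.8253]  K=[0.5449; 0.3143]  nu=[-0.1202]  x^+=[0.1389, 1.0592]  P^+=[0.1919 0.0712; 0.0712 0.6986]

K[1,0] = 0.3143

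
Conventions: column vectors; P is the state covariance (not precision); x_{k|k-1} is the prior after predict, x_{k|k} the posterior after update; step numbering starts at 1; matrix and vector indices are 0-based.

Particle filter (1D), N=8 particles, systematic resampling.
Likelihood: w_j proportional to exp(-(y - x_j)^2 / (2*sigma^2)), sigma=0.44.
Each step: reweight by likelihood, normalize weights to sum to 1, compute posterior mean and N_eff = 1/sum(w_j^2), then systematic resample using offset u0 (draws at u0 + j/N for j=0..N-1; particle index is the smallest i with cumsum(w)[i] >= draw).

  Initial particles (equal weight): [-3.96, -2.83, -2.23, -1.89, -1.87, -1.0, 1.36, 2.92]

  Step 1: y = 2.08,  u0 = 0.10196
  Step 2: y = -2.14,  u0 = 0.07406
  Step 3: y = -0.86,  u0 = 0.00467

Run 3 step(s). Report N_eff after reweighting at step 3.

step 1: w=[0.0000, 0.0000, 0.0000, 0.0000, 0.0000, 0.0000, 0.6186, 0.3814]  mean=1.9550  Neff=1.8935  idx=[6, 6, 6, 6, 6, 7, 7, 7]
step 2: w=[0.2000, 0.2000, 0.2000, 0.2000, 0.2000, 0.0000, 0.0000, 0.0000]  mean=1.3600  Neff=5.0000  idx=[0, 0, 1, 2, 2, 3, 4, 4]
step 3: w=[0.1250, 0.1250, 0.1250, 0.1250, 0.1250, 0.1250, 0.1250, 0.1250]  mean=1.3600  Neff=8.0000  idx=[0, 1, 2, 3, 4, 5, 6, 7]

N_eff = 8.0000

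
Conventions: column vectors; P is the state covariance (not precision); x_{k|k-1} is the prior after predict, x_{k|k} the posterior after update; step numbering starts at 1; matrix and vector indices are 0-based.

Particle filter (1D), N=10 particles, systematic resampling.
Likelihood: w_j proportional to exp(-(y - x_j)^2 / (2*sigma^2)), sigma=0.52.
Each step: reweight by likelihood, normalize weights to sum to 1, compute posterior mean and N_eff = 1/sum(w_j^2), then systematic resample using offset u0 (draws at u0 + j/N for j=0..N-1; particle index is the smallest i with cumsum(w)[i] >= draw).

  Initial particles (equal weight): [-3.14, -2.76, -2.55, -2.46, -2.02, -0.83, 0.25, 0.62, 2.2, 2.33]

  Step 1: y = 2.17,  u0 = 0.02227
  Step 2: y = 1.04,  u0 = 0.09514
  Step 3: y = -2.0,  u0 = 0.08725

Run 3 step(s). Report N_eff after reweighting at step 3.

N_eff = 6.9963

step 1: w=[0.0000, 0.0000, 0.0000, 0.0000, 0.0000, 0.0000, 0.0006, 0.0060, 0.5081, 0.4854]  mean=2.2526  Neff=2.0252  idx=[8, 8, 8, 8, 8, 9, 9, 9, 9, 9]
step 2: w=[0.1286, 0.1286, 0.1286, 0.1286, 0.1286, 0.0714, 0.0714, 0.0714, 0.0714, 0.0714]  mean=2.2464  Neff=9.2427  idx=[0, 1, 2, 3, 3, 4, 5, 7, 8, 9]
step 3: w=[0.1535, 0.1535, 0.1535, 0.1535, 0.1535, 0.1535, 0.0198, 0.0198, 0.0198, 0.0198]  mean=2.2103  Neff=6.9963  idx=[0, 1, 1, 2, 3, 3, 4, 5, 5, 9]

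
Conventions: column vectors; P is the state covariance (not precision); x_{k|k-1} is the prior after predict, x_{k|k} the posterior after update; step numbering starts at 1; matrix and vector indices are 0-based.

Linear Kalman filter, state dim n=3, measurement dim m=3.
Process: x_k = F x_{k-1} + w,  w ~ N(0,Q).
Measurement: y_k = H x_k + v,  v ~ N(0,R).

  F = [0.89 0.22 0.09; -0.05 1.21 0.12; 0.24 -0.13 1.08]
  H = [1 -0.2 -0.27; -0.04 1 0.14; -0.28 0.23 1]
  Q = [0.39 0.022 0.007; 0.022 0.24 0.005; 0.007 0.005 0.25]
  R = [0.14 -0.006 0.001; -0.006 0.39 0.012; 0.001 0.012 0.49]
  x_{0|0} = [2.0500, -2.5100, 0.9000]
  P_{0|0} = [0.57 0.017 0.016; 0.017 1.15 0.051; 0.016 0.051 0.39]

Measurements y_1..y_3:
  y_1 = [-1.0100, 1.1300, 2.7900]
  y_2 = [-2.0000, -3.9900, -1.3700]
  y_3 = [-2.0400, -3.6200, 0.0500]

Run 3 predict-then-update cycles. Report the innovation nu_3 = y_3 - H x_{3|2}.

step 1: x^-=[1.3533, -3.0316, 1.7903]  P^-=[0.9116 0.3336 0.1599; 0.3336 1.9433 -0.0617; 0.1599 -0.0617 0.7501]  S=[0.9575 -0.0807 -0.2625; -0.0807 2.3037 0.4013; -0.2625 0.4013 1.2534]  K=[0.8834 0.1483 0.1227; 0.0221 0.8403 -0.0316; 0.1272 -0.0850 0.6052]  nu=[-2.4862, 3.9651, 2.0759]  x^+=[-0.0003, 0.1798, 2.3935]  P^+=[0.1583 0.0468 0.0964; 0.0468 0.3389 -0.0702; 0.0964 -0.0702 0.3388]
step 2: x^-=[0.2547, 0.5048, 2.5616]  P^-=[0.5655 0.1591 0.1399; 0.1591 0.7143 -0.0855; 0.1399 -0.0855 0.7268]  S=[0.6386 0.0080 -0.1680; 0.0080 1.0812 0.1390; -0.1680 0.1390 1.1607]  K=[0.8059 0.1233 0.1176; 0.0424 0.6488 -0.0421; 0.0967 -0.0677 0.5975]  nu=[-1.4621, -4.8432, -3.9764]  x^+=[-1.9881, -2.5320, 0.3720]  P^+=[0.1445 0.0376 0.0917; 0.0376 0.2625 -0.0626; 0.0917 -0.0626 0.3322]
step 3: x^-=[-2.2930, -2.9197, 0.2538]  P^-=[0.5468 0.1300 0.1362; 0.1300 0.6057 -0.0670; 0.1362 -0.0670 0.7130]  S=[0.6302 -0.0044 -0.1712; -0.0044 0.9798 0.1397; -0.1712 0.1397 1.1540]  K=[0.8003 0.1169 0.1159; 0.0370 0.6087 -0.0371; 0.0924 -0.0561 0.5919]  nu=[-0.2624, -0.8275, -0.1743]  x^+=[-2.6199, -3.4267, 0.1728]  P^+=[0.1430 0.0352 0.0909; 0.0352 0.2462 -0.0576; 0.0909 -0.0576 0.3282]

innov = [-0.2624, -0.8275, -0.1743]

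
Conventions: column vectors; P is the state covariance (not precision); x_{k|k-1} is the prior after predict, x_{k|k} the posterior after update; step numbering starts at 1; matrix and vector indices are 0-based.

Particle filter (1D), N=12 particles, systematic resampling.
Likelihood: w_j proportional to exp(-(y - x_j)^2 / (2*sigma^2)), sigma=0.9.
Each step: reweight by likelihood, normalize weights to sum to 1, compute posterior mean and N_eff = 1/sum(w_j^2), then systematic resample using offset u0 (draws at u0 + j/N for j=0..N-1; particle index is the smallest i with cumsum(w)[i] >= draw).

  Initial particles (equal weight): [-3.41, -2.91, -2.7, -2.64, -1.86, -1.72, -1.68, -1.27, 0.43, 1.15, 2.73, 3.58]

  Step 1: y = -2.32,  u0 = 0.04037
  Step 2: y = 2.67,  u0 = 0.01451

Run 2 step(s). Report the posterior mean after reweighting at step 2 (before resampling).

step 1: w=[0.0786, 0.1320, 0.1497, 0.1536, 0.1436, 0.1310, 0.1271, 0.0828, 0.0015, 0.0001, 0.0000, 0.0000]  mean=-2.2720  Neff=7.6695  idx=[0, 1, 1, 2, 3, 3, 4, 4, 5, 6, 6, 7]
step 2: w=[0.0000, 0.0000, 0.0000, 0.0002, 0.0003, 0.0003, 0.0318, 0.0318, 0.0688, 0.0854, 0.0854, 0.6959]  mean=-1.4097  Neff=1.9777  idx=[6, 8, 9, 10, 11, 11, 11, 11, 11, 11, 11, 11]

post_mean = -1.4097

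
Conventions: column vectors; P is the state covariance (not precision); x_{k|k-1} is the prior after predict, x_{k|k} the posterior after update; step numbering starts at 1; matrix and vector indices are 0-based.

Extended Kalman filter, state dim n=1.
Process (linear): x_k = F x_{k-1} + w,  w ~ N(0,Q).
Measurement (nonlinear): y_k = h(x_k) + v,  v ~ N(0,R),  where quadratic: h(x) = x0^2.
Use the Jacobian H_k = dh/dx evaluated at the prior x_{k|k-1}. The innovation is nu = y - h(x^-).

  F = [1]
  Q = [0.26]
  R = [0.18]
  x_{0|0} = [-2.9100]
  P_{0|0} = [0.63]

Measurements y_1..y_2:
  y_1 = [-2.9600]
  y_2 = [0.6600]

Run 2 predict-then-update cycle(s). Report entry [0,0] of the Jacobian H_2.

H_jac[0,0] = -1.9161

step 1: x^-=[-2.9100]  P^-=[0.8900]  H_jac=[-5.8200]  S=[30.3264]  K=[-0.1708]  nu=[-11.4281]  x^+=[-0.9581]  P^+=[0.0053]
step 2: x^-=[-0.9581]  P^-=[0.2653]  H_jac=[-1.9161]  S=[1.1540]  K=[-0.4405]  nu=[-0.2579]  x^+=[-0.8445]  P^+=[0.0414]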